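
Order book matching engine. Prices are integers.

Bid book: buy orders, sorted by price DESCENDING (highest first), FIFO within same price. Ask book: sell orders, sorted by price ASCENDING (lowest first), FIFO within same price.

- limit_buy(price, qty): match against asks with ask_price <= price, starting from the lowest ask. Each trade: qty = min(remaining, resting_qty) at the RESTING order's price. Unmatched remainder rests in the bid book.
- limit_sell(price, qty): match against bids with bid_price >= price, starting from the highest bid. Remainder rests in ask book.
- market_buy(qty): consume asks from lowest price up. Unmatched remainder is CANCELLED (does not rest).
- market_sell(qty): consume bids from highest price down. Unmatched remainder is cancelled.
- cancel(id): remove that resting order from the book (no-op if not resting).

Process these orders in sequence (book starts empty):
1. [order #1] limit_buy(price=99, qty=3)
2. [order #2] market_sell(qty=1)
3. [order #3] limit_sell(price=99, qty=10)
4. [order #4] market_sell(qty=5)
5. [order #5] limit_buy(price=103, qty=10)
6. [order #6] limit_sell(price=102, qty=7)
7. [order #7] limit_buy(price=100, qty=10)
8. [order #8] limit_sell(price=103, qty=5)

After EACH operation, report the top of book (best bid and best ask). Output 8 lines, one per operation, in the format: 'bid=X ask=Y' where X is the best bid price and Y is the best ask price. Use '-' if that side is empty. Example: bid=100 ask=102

After op 1 [order #1] limit_buy(price=99, qty=3): fills=none; bids=[#1:3@99] asks=[-]
After op 2 [order #2] market_sell(qty=1): fills=#1x#2:1@99; bids=[#1:2@99] asks=[-]
After op 3 [order #3] limit_sell(price=99, qty=10): fills=#1x#3:2@99; bids=[-] asks=[#3:8@99]
After op 4 [order #4] market_sell(qty=5): fills=none; bids=[-] asks=[#3:8@99]
After op 5 [order #5] limit_buy(price=103, qty=10): fills=#5x#3:8@99; bids=[#5:2@103] asks=[-]
After op 6 [order #6] limit_sell(price=102, qty=7): fills=#5x#6:2@103; bids=[-] asks=[#6:5@102]
After op 7 [order #7] limit_buy(price=100, qty=10): fills=none; bids=[#7:10@100] asks=[#6:5@102]
After op 8 [order #8] limit_sell(price=103, qty=5): fills=none; bids=[#7:10@100] asks=[#6:5@102 #8:5@103]

Answer: bid=99 ask=-
bid=99 ask=-
bid=- ask=99
bid=- ask=99
bid=103 ask=-
bid=- ask=102
bid=100 ask=102
bid=100 ask=102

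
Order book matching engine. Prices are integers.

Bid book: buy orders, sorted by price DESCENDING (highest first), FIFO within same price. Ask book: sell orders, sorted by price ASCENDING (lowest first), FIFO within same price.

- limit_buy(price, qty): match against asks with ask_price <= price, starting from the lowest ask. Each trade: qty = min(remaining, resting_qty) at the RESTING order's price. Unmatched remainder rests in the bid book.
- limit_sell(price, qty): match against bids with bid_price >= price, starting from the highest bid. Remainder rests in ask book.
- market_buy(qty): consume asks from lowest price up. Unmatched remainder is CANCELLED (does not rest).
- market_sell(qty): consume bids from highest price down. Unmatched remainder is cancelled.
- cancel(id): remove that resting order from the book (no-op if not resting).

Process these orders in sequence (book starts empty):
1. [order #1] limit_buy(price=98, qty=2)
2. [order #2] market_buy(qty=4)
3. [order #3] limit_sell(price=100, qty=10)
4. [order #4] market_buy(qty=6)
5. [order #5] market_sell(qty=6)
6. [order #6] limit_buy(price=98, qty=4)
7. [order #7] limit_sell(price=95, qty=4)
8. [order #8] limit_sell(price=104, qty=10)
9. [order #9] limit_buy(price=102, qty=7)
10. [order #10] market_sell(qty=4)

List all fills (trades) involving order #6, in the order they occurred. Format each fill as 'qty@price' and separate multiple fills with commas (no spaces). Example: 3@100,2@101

Answer: 4@98

Derivation:
After op 1 [order #1] limit_buy(price=98, qty=2): fills=none; bids=[#1:2@98] asks=[-]
After op 2 [order #2] market_buy(qty=4): fills=none; bids=[#1:2@98] asks=[-]
After op 3 [order #3] limit_sell(price=100, qty=10): fills=none; bids=[#1:2@98] asks=[#3:10@100]
After op 4 [order #4] market_buy(qty=6): fills=#4x#3:6@100; bids=[#1:2@98] asks=[#3:4@100]
After op 5 [order #5] market_sell(qty=6): fills=#1x#5:2@98; bids=[-] asks=[#3:4@100]
After op 6 [order #6] limit_buy(price=98, qty=4): fills=none; bids=[#6:4@98] asks=[#3:4@100]
After op 7 [order #7] limit_sell(price=95, qty=4): fills=#6x#7:4@98; bids=[-] asks=[#3:4@100]
After op 8 [order #8] limit_sell(price=104, qty=10): fills=none; bids=[-] asks=[#3:4@100 #8:10@104]
After op 9 [order #9] limit_buy(price=102, qty=7): fills=#9x#3:4@100; bids=[#9:3@102] asks=[#8:10@104]
After op 10 [order #10] market_sell(qty=4): fills=#9x#10:3@102; bids=[-] asks=[#8:10@104]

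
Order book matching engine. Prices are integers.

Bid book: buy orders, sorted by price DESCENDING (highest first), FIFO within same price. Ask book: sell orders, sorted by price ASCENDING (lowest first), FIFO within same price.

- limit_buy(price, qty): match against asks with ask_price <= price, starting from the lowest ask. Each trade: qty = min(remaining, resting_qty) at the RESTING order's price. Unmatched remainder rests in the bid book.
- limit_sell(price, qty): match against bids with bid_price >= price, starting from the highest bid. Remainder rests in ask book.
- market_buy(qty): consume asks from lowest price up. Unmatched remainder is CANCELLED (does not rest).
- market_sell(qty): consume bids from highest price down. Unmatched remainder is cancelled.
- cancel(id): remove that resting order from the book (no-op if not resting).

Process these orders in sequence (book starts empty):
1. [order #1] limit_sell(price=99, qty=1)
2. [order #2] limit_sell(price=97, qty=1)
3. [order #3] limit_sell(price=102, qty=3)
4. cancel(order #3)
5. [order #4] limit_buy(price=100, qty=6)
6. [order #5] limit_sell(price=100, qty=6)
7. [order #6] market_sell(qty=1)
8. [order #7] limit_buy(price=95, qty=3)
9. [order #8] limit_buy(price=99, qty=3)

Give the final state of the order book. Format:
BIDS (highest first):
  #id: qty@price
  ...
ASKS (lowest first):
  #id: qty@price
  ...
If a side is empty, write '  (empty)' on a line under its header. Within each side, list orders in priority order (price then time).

Answer: BIDS (highest first):
  #8: 3@99
  #7: 3@95
ASKS (lowest first):
  #5: 2@100

Derivation:
After op 1 [order #1] limit_sell(price=99, qty=1): fills=none; bids=[-] asks=[#1:1@99]
After op 2 [order #2] limit_sell(price=97, qty=1): fills=none; bids=[-] asks=[#2:1@97 #1:1@99]
After op 3 [order #3] limit_sell(price=102, qty=3): fills=none; bids=[-] asks=[#2:1@97 #1:1@99 #3:3@102]
After op 4 cancel(order #3): fills=none; bids=[-] asks=[#2:1@97 #1:1@99]
After op 5 [order #4] limit_buy(price=100, qty=6): fills=#4x#2:1@97 #4x#1:1@99; bids=[#4:4@100] asks=[-]
After op 6 [order #5] limit_sell(price=100, qty=6): fills=#4x#5:4@100; bids=[-] asks=[#5:2@100]
After op 7 [order #6] market_sell(qty=1): fills=none; bids=[-] asks=[#5:2@100]
After op 8 [order #7] limit_buy(price=95, qty=3): fills=none; bids=[#7:3@95] asks=[#5:2@100]
After op 9 [order #8] limit_buy(price=99, qty=3): fills=none; bids=[#8:3@99 #7:3@95] asks=[#5:2@100]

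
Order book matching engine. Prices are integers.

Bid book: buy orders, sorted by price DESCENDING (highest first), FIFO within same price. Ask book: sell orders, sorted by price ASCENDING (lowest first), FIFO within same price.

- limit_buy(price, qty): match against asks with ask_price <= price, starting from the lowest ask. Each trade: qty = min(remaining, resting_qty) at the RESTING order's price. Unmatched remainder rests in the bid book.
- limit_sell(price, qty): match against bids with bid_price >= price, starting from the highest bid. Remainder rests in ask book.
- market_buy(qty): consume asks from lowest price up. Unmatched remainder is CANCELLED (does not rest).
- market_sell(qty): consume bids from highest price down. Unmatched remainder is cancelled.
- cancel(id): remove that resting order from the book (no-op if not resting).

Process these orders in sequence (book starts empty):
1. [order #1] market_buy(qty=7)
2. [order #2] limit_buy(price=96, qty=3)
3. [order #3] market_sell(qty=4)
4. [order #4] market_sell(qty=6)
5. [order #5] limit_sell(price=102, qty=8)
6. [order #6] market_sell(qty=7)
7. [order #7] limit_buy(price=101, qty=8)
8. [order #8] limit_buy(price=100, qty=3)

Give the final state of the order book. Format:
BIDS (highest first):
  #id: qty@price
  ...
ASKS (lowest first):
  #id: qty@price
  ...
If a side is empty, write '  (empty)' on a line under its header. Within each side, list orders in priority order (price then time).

Answer: BIDS (highest first):
  #7: 8@101
  #8: 3@100
ASKS (lowest first):
  #5: 8@102

Derivation:
After op 1 [order #1] market_buy(qty=7): fills=none; bids=[-] asks=[-]
After op 2 [order #2] limit_buy(price=96, qty=3): fills=none; bids=[#2:3@96] asks=[-]
After op 3 [order #3] market_sell(qty=4): fills=#2x#3:3@96; bids=[-] asks=[-]
After op 4 [order #4] market_sell(qty=6): fills=none; bids=[-] asks=[-]
After op 5 [order #5] limit_sell(price=102, qty=8): fills=none; bids=[-] asks=[#5:8@102]
After op 6 [order #6] market_sell(qty=7): fills=none; bids=[-] asks=[#5:8@102]
After op 7 [order #7] limit_buy(price=101, qty=8): fills=none; bids=[#7:8@101] asks=[#5:8@102]
After op 8 [order #8] limit_buy(price=100, qty=3): fills=none; bids=[#7:8@101 #8:3@100] asks=[#5:8@102]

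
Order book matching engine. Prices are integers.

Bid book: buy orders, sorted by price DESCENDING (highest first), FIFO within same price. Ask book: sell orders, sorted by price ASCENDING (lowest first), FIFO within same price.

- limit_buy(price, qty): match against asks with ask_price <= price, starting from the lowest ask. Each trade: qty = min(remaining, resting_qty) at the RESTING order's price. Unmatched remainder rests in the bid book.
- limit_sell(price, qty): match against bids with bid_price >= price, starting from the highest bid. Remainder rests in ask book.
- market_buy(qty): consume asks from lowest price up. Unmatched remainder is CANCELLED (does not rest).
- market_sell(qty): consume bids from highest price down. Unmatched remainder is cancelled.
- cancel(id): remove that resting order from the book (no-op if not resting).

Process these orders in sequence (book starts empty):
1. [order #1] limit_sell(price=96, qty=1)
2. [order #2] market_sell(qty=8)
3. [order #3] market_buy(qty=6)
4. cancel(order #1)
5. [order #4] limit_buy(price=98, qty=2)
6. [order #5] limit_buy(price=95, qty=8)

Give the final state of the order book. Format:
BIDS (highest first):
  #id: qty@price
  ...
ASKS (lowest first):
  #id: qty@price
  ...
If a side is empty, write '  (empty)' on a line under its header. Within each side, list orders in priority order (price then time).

Answer: BIDS (highest first):
  #4: 2@98
  #5: 8@95
ASKS (lowest first):
  (empty)

Derivation:
After op 1 [order #1] limit_sell(price=96, qty=1): fills=none; bids=[-] asks=[#1:1@96]
After op 2 [order #2] market_sell(qty=8): fills=none; bids=[-] asks=[#1:1@96]
After op 3 [order #3] market_buy(qty=6): fills=#3x#1:1@96; bids=[-] asks=[-]
After op 4 cancel(order #1): fills=none; bids=[-] asks=[-]
After op 5 [order #4] limit_buy(price=98, qty=2): fills=none; bids=[#4:2@98] asks=[-]
After op 6 [order #5] limit_buy(price=95, qty=8): fills=none; bids=[#4:2@98 #5:8@95] asks=[-]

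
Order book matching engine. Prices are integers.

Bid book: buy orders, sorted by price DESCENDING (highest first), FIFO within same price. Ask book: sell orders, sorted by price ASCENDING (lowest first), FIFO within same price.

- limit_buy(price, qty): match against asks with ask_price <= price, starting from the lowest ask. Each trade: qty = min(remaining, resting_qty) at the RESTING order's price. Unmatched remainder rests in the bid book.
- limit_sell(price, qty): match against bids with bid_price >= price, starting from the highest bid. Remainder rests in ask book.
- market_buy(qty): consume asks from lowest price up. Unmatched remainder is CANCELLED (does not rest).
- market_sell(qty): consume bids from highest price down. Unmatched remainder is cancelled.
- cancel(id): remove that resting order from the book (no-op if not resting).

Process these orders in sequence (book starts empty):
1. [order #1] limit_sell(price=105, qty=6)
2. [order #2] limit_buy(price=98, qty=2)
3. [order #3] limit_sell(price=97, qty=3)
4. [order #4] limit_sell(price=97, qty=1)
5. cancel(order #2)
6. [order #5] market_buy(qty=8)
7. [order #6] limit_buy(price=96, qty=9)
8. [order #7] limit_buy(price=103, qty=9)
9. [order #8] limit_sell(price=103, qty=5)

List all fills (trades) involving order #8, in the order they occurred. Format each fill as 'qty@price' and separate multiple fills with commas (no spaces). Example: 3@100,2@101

After op 1 [order #1] limit_sell(price=105, qty=6): fills=none; bids=[-] asks=[#1:6@105]
After op 2 [order #2] limit_buy(price=98, qty=2): fills=none; bids=[#2:2@98] asks=[#1:6@105]
After op 3 [order #3] limit_sell(price=97, qty=3): fills=#2x#3:2@98; bids=[-] asks=[#3:1@97 #1:6@105]
After op 4 [order #4] limit_sell(price=97, qty=1): fills=none; bids=[-] asks=[#3:1@97 #4:1@97 #1:6@105]
After op 5 cancel(order #2): fills=none; bids=[-] asks=[#3:1@97 #4:1@97 #1:6@105]
After op 6 [order #5] market_buy(qty=8): fills=#5x#3:1@97 #5x#4:1@97 #5x#1:6@105; bids=[-] asks=[-]
After op 7 [order #6] limit_buy(price=96, qty=9): fills=none; bids=[#6:9@96] asks=[-]
After op 8 [order #7] limit_buy(price=103, qty=9): fills=none; bids=[#7:9@103 #6:9@96] asks=[-]
After op 9 [order #8] limit_sell(price=103, qty=5): fills=#7x#8:5@103; bids=[#7:4@103 #6:9@96] asks=[-]

Answer: 5@103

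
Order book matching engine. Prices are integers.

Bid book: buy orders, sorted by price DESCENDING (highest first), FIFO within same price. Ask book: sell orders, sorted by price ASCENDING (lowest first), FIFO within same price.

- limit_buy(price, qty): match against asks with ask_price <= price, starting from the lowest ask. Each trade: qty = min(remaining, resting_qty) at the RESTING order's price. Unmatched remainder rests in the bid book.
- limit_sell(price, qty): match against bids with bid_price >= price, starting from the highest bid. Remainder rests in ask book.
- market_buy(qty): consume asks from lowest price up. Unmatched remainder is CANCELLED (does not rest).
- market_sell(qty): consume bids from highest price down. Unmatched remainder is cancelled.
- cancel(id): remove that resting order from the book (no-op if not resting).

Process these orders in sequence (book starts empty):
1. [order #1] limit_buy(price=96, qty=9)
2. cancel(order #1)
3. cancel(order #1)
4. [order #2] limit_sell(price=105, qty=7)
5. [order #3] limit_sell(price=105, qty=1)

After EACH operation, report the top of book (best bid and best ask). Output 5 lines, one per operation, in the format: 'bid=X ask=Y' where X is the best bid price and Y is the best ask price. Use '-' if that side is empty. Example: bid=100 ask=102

Answer: bid=96 ask=-
bid=- ask=-
bid=- ask=-
bid=- ask=105
bid=- ask=105

Derivation:
After op 1 [order #1] limit_buy(price=96, qty=9): fills=none; bids=[#1:9@96] asks=[-]
After op 2 cancel(order #1): fills=none; bids=[-] asks=[-]
After op 3 cancel(order #1): fills=none; bids=[-] asks=[-]
After op 4 [order #2] limit_sell(price=105, qty=7): fills=none; bids=[-] asks=[#2:7@105]
After op 5 [order #3] limit_sell(price=105, qty=1): fills=none; bids=[-] asks=[#2:7@105 #3:1@105]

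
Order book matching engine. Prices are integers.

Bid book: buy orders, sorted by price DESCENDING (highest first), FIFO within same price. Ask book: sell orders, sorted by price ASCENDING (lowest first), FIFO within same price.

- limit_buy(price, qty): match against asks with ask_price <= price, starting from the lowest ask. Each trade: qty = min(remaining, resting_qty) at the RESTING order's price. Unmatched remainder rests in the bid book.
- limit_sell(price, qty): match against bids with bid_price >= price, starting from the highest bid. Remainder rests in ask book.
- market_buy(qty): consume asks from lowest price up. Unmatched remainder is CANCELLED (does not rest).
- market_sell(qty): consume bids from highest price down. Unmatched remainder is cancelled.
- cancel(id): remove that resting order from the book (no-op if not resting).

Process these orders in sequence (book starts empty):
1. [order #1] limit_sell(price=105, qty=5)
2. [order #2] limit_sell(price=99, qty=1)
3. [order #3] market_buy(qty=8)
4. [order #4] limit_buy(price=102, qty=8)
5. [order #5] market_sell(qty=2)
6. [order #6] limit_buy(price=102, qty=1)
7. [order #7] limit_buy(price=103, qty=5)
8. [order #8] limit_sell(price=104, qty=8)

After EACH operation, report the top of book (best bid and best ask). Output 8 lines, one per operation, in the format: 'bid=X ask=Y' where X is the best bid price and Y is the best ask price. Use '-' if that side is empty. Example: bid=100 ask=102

After op 1 [order #1] limit_sell(price=105, qty=5): fills=none; bids=[-] asks=[#1:5@105]
After op 2 [order #2] limit_sell(price=99, qty=1): fills=none; bids=[-] asks=[#2:1@99 #1:5@105]
After op 3 [order #3] market_buy(qty=8): fills=#3x#2:1@99 #3x#1:5@105; bids=[-] asks=[-]
After op 4 [order #4] limit_buy(price=102, qty=8): fills=none; bids=[#4:8@102] asks=[-]
After op 5 [order #5] market_sell(qty=2): fills=#4x#5:2@102; bids=[#4:6@102] asks=[-]
After op 6 [order #6] limit_buy(price=102, qty=1): fills=none; bids=[#4:6@102 #6:1@102] asks=[-]
After op 7 [order #7] limit_buy(price=103, qty=5): fills=none; bids=[#7:5@103 #4:6@102 #6:1@102] asks=[-]
After op 8 [order #8] limit_sell(price=104, qty=8): fills=none; bids=[#7:5@103 #4:6@102 #6:1@102] asks=[#8:8@104]

Answer: bid=- ask=105
bid=- ask=99
bid=- ask=-
bid=102 ask=-
bid=102 ask=-
bid=102 ask=-
bid=103 ask=-
bid=103 ask=104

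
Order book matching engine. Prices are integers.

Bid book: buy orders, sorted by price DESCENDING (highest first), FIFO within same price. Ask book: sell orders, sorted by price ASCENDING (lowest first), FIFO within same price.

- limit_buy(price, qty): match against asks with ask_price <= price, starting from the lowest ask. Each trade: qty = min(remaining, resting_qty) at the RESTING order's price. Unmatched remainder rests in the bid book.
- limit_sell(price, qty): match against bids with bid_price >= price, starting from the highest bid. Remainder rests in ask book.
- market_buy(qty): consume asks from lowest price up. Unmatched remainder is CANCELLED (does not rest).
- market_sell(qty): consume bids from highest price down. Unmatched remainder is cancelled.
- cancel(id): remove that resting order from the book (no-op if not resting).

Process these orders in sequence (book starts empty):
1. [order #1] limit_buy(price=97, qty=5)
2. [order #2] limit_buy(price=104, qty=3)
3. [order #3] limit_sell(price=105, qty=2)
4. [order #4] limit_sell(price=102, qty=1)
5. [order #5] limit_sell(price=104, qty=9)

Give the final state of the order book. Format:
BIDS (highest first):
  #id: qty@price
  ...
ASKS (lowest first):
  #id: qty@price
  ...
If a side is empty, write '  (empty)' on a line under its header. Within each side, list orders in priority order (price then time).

After op 1 [order #1] limit_buy(price=97, qty=5): fills=none; bids=[#1:5@97] asks=[-]
After op 2 [order #2] limit_buy(price=104, qty=3): fills=none; bids=[#2:3@104 #1:5@97] asks=[-]
After op 3 [order #3] limit_sell(price=105, qty=2): fills=none; bids=[#2:3@104 #1:5@97] asks=[#3:2@105]
After op 4 [order #4] limit_sell(price=102, qty=1): fills=#2x#4:1@104; bids=[#2:2@104 #1:5@97] asks=[#3:2@105]
After op 5 [order #5] limit_sell(price=104, qty=9): fills=#2x#5:2@104; bids=[#1:5@97] asks=[#5:7@104 #3:2@105]

Answer: BIDS (highest first):
  #1: 5@97
ASKS (lowest first):
  #5: 7@104
  #3: 2@105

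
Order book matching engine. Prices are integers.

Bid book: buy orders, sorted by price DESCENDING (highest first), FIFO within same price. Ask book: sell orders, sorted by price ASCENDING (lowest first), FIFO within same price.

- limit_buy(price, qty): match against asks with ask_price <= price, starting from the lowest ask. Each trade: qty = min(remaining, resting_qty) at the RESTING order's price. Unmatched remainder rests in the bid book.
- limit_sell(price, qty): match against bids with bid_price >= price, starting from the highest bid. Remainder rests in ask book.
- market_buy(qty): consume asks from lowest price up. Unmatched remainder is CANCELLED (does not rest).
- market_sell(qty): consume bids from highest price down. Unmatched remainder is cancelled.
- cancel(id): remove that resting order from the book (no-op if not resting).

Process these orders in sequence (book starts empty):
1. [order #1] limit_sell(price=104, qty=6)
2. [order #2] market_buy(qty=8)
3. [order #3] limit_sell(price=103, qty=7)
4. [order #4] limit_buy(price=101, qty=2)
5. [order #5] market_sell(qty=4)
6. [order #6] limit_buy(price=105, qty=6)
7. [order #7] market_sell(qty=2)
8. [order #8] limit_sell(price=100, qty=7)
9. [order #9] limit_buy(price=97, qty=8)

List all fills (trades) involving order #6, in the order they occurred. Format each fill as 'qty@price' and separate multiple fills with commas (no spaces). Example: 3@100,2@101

After op 1 [order #1] limit_sell(price=104, qty=6): fills=none; bids=[-] asks=[#1:6@104]
After op 2 [order #2] market_buy(qty=8): fills=#2x#1:6@104; bids=[-] asks=[-]
After op 3 [order #3] limit_sell(price=103, qty=7): fills=none; bids=[-] asks=[#3:7@103]
After op 4 [order #4] limit_buy(price=101, qty=2): fills=none; bids=[#4:2@101] asks=[#3:7@103]
After op 5 [order #5] market_sell(qty=4): fills=#4x#5:2@101; bids=[-] asks=[#3:7@103]
After op 6 [order #6] limit_buy(price=105, qty=6): fills=#6x#3:6@103; bids=[-] asks=[#3:1@103]
After op 7 [order #7] market_sell(qty=2): fills=none; bids=[-] asks=[#3:1@103]
After op 8 [order #8] limit_sell(price=100, qty=7): fills=none; bids=[-] asks=[#8:7@100 #3:1@103]
After op 9 [order #9] limit_buy(price=97, qty=8): fills=none; bids=[#9:8@97] asks=[#8:7@100 #3:1@103]

Answer: 6@103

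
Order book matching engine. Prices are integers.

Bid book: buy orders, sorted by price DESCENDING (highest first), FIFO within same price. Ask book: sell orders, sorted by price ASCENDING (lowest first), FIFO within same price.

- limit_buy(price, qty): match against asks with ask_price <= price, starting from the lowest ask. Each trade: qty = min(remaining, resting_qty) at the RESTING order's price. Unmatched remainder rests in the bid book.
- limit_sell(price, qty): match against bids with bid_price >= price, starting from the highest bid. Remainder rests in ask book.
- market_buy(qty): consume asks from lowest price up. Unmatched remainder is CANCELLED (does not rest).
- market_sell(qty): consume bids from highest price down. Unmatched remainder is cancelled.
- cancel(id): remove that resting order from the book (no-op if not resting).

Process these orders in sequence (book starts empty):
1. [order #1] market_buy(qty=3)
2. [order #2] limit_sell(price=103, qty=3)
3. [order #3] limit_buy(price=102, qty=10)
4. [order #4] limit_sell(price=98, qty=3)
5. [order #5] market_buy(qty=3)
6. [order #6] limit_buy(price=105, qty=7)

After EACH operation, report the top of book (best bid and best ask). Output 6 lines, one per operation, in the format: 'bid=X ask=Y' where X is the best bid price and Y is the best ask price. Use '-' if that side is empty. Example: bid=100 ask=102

After op 1 [order #1] market_buy(qty=3): fills=none; bids=[-] asks=[-]
After op 2 [order #2] limit_sell(price=103, qty=3): fills=none; bids=[-] asks=[#2:3@103]
After op 3 [order #3] limit_buy(price=102, qty=10): fills=none; bids=[#3:10@102] asks=[#2:3@103]
After op 4 [order #4] limit_sell(price=98, qty=3): fills=#3x#4:3@102; bids=[#3:7@102] asks=[#2:3@103]
After op 5 [order #5] market_buy(qty=3): fills=#5x#2:3@103; bids=[#3:7@102] asks=[-]
After op 6 [order #6] limit_buy(price=105, qty=7): fills=none; bids=[#6:7@105 #3:7@102] asks=[-]

Answer: bid=- ask=-
bid=- ask=103
bid=102 ask=103
bid=102 ask=103
bid=102 ask=-
bid=105 ask=-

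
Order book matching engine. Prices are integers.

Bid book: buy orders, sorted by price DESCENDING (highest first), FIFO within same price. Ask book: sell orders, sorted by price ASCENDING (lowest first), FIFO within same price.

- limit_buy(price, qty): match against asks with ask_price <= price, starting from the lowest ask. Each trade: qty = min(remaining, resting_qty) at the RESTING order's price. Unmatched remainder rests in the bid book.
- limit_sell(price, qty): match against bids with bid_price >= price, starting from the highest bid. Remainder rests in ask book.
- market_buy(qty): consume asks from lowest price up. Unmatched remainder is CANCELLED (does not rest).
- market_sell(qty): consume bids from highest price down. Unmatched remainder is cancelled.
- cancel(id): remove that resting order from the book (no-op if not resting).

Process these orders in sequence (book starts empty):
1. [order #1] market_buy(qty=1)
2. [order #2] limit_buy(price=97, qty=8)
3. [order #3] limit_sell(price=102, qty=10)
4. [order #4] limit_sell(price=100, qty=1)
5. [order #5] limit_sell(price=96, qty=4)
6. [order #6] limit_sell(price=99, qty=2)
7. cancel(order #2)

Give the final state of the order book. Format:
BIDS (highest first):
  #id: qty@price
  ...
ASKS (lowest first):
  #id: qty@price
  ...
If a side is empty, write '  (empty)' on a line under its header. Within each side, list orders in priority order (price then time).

Answer: BIDS (highest first):
  (empty)
ASKS (lowest first):
  #6: 2@99
  #4: 1@100
  #3: 10@102

Derivation:
After op 1 [order #1] market_buy(qty=1): fills=none; bids=[-] asks=[-]
After op 2 [order #2] limit_buy(price=97, qty=8): fills=none; bids=[#2:8@97] asks=[-]
After op 3 [order #3] limit_sell(price=102, qty=10): fills=none; bids=[#2:8@97] asks=[#3:10@102]
After op 4 [order #4] limit_sell(price=100, qty=1): fills=none; bids=[#2:8@97] asks=[#4:1@100 #3:10@102]
After op 5 [order #5] limit_sell(price=96, qty=4): fills=#2x#5:4@97; bids=[#2:4@97] asks=[#4:1@100 #3:10@102]
After op 6 [order #6] limit_sell(price=99, qty=2): fills=none; bids=[#2:4@97] asks=[#6:2@99 #4:1@100 #3:10@102]
After op 7 cancel(order #2): fills=none; bids=[-] asks=[#6:2@99 #4:1@100 #3:10@102]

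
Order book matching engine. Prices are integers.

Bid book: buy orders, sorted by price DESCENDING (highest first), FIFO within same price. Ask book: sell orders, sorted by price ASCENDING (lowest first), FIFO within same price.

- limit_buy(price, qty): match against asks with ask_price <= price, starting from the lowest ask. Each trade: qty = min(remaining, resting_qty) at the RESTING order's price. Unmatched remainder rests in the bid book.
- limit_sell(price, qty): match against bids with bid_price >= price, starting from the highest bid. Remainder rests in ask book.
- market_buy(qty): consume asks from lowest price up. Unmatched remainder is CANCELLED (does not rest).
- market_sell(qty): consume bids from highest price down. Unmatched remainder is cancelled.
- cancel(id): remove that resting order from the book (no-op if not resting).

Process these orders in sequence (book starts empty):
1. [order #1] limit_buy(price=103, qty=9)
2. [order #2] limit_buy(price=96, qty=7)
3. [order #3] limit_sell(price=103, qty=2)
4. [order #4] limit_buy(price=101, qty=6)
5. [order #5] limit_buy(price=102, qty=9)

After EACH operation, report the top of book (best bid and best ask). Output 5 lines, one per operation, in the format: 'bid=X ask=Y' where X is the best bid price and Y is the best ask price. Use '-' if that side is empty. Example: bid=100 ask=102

After op 1 [order #1] limit_buy(price=103, qty=9): fills=none; bids=[#1:9@103] asks=[-]
After op 2 [order #2] limit_buy(price=96, qty=7): fills=none; bids=[#1:9@103 #2:7@96] asks=[-]
After op 3 [order #3] limit_sell(price=103, qty=2): fills=#1x#3:2@103; bids=[#1:7@103 #2:7@96] asks=[-]
After op 4 [order #4] limit_buy(price=101, qty=6): fills=none; bids=[#1:7@103 #4:6@101 #2:7@96] asks=[-]
After op 5 [order #5] limit_buy(price=102, qty=9): fills=none; bids=[#1:7@103 #5:9@102 #4:6@101 #2:7@96] asks=[-]

Answer: bid=103 ask=-
bid=103 ask=-
bid=103 ask=-
bid=103 ask=-
bid=103 ask=-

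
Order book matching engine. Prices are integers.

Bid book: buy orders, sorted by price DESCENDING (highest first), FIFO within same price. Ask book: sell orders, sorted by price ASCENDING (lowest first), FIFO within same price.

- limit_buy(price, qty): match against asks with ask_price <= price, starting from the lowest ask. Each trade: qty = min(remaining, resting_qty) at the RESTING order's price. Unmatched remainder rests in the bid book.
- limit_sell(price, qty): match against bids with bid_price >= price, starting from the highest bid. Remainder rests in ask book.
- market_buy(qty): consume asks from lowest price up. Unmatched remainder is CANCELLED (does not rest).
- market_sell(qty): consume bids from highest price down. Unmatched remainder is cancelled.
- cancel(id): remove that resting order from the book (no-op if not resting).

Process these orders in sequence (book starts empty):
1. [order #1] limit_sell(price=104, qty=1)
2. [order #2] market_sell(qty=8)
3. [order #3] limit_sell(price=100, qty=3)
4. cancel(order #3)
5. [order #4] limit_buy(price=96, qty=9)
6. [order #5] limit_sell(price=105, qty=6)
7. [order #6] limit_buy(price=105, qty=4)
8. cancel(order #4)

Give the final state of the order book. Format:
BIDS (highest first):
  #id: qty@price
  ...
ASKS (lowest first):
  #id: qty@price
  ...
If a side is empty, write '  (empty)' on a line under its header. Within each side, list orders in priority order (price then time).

After op 1 [order #1] limit_sell(price=104, qty=1): fills=none; bids=[-] asks=[#1:1@104]
After op 2 [order #2] market_sell(qty=8): fills=none; bids=[-] asks=[#1:1@104]
After op 3 [order #3] limit_sell(price=100, qty=3): fills=none; bids=[-] asks=[#3:3@100 #1:1@104]
After op 4 cancel(order #3): fills=none; bids=[-] asks=[#1:1@104]
After op 5 [order #4] limit_buy(price=96, qty=9): fills=none; bids=[#4:9@96] asks=[#1:1@104]
After op 6 [order #5] limit_sell(price=105, qty=6): fills=none; bids=[#4:9@96] asks=[#1:1@104 #5:6@105]
After op 7 [order #6] limit_buy(price=105, qty=4): fills=#6x#1:1@104 #6x#5:3@105; bids=[#4:9@96] asks=[#5:3@105]
After op 8 cancel(order #4): fills=none; bids=[-] asks=[#5:3@105]

Answer: BIDS (highest first):
  (empty)
ASKS (lowest first):
  #5: 3@105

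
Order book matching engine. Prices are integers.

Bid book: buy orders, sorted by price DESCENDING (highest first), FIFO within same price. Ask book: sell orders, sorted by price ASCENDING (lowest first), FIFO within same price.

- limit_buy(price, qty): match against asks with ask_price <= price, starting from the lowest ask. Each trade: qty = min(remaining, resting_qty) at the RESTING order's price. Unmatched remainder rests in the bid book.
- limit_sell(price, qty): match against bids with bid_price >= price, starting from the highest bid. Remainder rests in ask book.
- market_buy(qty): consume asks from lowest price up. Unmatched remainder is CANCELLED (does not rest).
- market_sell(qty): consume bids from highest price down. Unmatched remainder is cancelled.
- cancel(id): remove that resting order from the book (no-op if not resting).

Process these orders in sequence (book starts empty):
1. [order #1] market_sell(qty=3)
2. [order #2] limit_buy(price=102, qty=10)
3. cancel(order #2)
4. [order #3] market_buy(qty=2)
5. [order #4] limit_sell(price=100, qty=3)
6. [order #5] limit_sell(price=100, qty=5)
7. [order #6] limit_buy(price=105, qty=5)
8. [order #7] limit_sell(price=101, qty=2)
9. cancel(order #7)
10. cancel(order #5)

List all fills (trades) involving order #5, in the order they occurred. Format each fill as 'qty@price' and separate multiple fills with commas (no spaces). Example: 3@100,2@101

After op 1 [order #1] market_sell(qty=3): fills=none; bids=[-] asks=[-]
After op 2 [order #2] limit_buy(price=102, qty=10): fills=none; bids=[#2:10@102] asks=[-]
After op 3 cancel(order #2): fills=none; bids=[-] asks=[-]
After op 4 [order #3] market_buy(qty=2): fills=none; bids=[-] asks=[-]
After op 5 [order #4] limit_sell(price=100, qty=3): fills=none; bids=[-] asks=[#4:3@100]
After op 6 [order #5] limit_sell(price=100, qty=5): fills=none; bids=[-] asks=[#4:3@100 #5:5@100]
After op 7 [order #6] limit_buy(price=105, qty=5): fills=#6x#4:3@100 #6x#5:2@100; bids=[-] asks=[#5:3@100]
After op 8 [order #7] limit_sell(price=101, qty=2): fills=none; bids=[-] asks=[#5:3@100 #7:2@101]
After op 9 cancel(order #7): fills=none; bids=[-] asks=[#5:3@100]
After op 10 cancel(order #5): fills=none; bids=[-] asks=[-]

Answer: 2@100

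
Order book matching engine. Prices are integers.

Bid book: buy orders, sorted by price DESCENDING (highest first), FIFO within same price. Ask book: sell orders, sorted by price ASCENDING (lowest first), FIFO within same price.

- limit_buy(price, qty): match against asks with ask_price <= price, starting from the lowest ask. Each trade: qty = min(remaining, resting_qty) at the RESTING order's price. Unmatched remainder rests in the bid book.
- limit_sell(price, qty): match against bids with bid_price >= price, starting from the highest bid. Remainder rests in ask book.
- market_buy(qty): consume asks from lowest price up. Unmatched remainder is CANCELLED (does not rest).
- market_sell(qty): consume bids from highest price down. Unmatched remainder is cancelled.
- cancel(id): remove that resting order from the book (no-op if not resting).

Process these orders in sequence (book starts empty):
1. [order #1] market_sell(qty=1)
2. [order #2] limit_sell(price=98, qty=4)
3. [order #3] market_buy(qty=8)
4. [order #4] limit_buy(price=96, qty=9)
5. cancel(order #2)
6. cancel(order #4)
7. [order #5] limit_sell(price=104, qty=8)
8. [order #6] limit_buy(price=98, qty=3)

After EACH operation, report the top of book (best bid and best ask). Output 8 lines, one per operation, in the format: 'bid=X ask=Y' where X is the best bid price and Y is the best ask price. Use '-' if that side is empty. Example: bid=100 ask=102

After op 1 [order #1] market_sell(qty=1): fills=none; bids=[-] asks=[-]
After op 2 [order #2] limit_sell(price=98, qty=4): fills=none; bids=[-] asks=[#2:4@98]
After op 3 [order #3] market_buy(qty=8): fills=#3x#2:4@98; bids=[-] asks=[-]
After op 4 [order #4] limit_buy(price=96, qty=9): fills=none; bids=[#4:9@96] asks=[-]
After op 5 cancel(order #2): fills=none; bids=[#4:9@96] asks=[-]
After op 6 cancel(order #4): fills=none; bids=[-] asks=[-]
After op 7 [order #5] limit_sell(price=104, qty=8): fills=none; bids=[-] asks=[#5:8@104]
After op 8 [order #6] limit_buy(price=98, qty=3): fills=none; bids=[#6:3@98] asks=[#5:8@104]

Answer: bid=- ask=-
bid=- ask=98
bid=- ask=-
bid=96 ask=-
bid=96 ask=-
bid=- ask=-
bid=- ask=104
bid=98 ask=104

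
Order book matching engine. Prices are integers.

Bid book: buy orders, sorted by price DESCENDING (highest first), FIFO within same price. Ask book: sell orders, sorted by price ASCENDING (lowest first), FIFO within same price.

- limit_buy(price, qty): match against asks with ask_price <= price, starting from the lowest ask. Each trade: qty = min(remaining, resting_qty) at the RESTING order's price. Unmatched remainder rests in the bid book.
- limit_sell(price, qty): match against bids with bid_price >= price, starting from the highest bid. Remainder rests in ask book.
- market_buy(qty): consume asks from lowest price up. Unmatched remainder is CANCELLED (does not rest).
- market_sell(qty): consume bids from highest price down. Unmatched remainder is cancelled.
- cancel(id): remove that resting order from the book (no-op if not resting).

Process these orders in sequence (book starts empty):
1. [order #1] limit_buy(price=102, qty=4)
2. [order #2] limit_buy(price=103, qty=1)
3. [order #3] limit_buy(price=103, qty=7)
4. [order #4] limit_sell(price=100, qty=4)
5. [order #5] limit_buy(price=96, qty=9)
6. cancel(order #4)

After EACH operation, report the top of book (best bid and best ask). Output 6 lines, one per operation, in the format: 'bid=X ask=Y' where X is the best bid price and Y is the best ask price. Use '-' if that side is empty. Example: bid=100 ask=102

After op 1 [order #1] limit_buy(price=102, qty=4): fills=none; bids=[#1:4@102] asks=[-]
After op 2 [order #2] limit_buy(price=103, qty=1): fills=none; bids=[#2:1@103 #1:4@102] asks=[-]
After op 3 [order #3] limit_buy(price=103, qty=7): fills=none; bids=[#2:1@103 #3:7@103 #1:4@102] asks=[-]
After op 4 [order #4] limit_sell(price=100, qty=4): fills=#2x#4:1@103 #3x#4:3@103; bids=[#3:4@103 #1:4@102] asks=[-]
After op 5 [order #5] limit_buy(price=96, qty=9): fills=none; bids=[#3:4@103 #1:4@102 #5:9@96] asks=[-]
After op 6 cancel(order #4): fills=none; bids=[#3:4@103 #1:4@102 #5:9@96] asks=[-]

Answer: bid=102 ask=-
bid=103 ask=-
bid=103 ask=-
bid=103 ask=-
bid=103 ask=-
bid=103 ask=-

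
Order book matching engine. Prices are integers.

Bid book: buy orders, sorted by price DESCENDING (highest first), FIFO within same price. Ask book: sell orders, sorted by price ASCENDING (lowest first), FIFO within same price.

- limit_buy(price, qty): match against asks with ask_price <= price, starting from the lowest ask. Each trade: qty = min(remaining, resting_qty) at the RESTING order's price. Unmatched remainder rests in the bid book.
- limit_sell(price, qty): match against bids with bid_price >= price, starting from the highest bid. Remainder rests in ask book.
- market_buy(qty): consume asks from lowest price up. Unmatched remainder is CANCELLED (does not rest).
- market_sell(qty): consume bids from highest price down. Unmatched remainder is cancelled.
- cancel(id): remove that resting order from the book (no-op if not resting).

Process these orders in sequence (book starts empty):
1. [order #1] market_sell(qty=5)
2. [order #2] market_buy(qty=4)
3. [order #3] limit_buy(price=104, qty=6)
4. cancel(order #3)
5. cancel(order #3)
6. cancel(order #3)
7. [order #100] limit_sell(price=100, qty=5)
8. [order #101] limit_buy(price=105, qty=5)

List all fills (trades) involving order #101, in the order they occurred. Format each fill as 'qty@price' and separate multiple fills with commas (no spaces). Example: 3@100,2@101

Answer: 5@100

Derivation:
After op 1 [order #1] market_sell(qty=5): fills=none; bids=[-] asks=[-]
After op 2 [order #2] market_buy(qty=4): fills=none; bids=[-] asks=[-]
After op 3 [order #3] limit_buy(price=104, qty=6): fills=none; bids=[#3:6@104] asks=[-]
After op 4 cancel(order #3): fills=none; bids=[-] asks=[-]
After op 5 cancel(order #3): fills=none; bids=[-] asks=[-]
After op 6 cancel(order #3): fills=none; bids=[-] asks=[-]
After op 7 [order #100] limit_sell(price=100, qty=5): fills=none; bids=[-] asks=[#100:5@100]
After op 8 [order #101] limit_buy(price=105, qty=5): fills=#101x#100:5@100; bids=[-] asks=[-]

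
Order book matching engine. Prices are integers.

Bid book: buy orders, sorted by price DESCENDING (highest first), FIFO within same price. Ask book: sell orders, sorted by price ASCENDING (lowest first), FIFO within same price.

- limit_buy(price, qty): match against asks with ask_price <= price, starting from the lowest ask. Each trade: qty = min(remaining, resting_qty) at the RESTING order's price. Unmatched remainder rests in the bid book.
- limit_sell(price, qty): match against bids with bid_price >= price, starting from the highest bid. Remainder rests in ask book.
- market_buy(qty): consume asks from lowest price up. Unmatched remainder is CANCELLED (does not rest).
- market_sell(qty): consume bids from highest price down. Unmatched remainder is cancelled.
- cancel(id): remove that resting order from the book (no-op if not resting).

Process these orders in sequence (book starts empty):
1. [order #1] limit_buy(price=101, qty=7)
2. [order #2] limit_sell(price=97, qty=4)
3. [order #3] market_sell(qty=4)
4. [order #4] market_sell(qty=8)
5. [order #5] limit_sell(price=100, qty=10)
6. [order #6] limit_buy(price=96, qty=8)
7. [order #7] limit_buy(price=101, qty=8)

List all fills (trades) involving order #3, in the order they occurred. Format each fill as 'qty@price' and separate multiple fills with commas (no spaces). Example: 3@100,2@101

After op 1 [order #1] limit_buy(price=101, qty=7): fills=none; bids=[#1:7@101] asks=[-]
After op 2 [order #2] limit_sell(price=97, qty=4): fills=#1x#2:4@101; bids=[#1:3@101] asks=[-]
After op 3 [order #3] market_sell(qty=4): fills=#1x#3:3@101; bids=[-] asks=[-]
After op 4 [order #4] market_sell(qty=8): fills=none; bids=[-] asks=[-]
After op 5 [order #5] limit_sell(price=100, qty=10): fills=none; bids=[-] asks=[#5:10@100]
After op 6 [order #6] limit_buy(price=96, qty=8): fills=none; bids=[#6:8@96] asks=[#5:10@100]
After op 7 [order #7] limit_buy(price=101, qty=8): fills=#7x#5:8@100; bids=[#6:8@96] asks=[#5:2@100]

Answer: 3@101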